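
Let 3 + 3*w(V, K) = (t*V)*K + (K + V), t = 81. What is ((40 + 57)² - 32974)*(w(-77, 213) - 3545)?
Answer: 10517711465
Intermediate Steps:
w(V, K) = -1 + K/3 + V/3 + 27*K*V (w(V, K) = -1 + ((81*V)*K + (K + V))/3 = -1 + (81*K*V + (K + V))/3 = -1 + (K + V + 81*K*V)/3 = -1 + (K/3 + V/3 + 27*K*V) = -1 + K/3 + V/3 + 27*K*V)
((40 + 57)² - 32974)*(w(-77, 213) - 3545) = ((40 + 57)² - 32974)*((-1 + (⅓)*213 + (⅓)*(-77) + 27*213*(-77)) - 3545) = (97² - 32974)*((-1 + 71 - 77/3 - 442827) - 3545) = (9409 - 32974)*(-1328348/3 - 3545) = -23565*(-1338983/3) = 10517711465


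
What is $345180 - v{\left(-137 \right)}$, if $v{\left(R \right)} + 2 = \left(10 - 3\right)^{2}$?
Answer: $345133$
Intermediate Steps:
$v{\left(R \right)} = 47$ ($v{\left(R \right)} = -2 + \left(10 - 3\right)^{2} = -2 + 7^{2} = -2 + 49 = 47$)
$345180 - v{\left(-137 \right)} = 345180 - 47 = 345133$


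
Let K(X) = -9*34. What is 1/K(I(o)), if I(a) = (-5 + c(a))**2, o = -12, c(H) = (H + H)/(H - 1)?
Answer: -1/306 ≈ -0.0032680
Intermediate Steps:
c(H) = 2*H/(-1 + H) (c(H) = (2*H)/(-1 + H) = 2*H/(-1 + H))
I(a) = (-5 + 2*a/(-1 + a))**2
K(X) = -306
1/K(I(o)) = 1/(-306) = -1/306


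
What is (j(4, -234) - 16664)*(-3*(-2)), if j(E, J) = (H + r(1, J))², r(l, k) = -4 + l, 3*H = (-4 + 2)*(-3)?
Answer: -99978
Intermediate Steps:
H = 2 (H = ((-4 + 2)*(-3))/3 = (-2*(-3))/3 = (⅓)*6 = 2)
j(E, J) = 1 (j(E, J) = (2 + (-4 + 1))² = (2 - 3)² = (-1)² = 1)
(j(4, -234) - 16664)*(-3*(-2)) = (1 - 16664)*(-3*(-2)) = -16663*6 = -99978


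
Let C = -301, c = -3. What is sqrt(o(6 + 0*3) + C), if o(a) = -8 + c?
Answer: 2*I*sqrt(78) ≈ 17.664*I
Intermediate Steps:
o(a) = -11 (o(a) = -8 - 3 = -11)
sqrt(o(6 + 0*3) + C) = sqrt(-11 - 301) = sqrt(-312) = 2*I*sqrt(78)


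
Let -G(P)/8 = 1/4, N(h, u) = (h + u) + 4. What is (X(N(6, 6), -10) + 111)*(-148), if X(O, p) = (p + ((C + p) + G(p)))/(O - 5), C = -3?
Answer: -177008/11 ≈ -16092.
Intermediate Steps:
N(h, u) = 4 + h + u
G(P) = -2 (G(P) = -8/4 = -8*1/4 = -2)
X(O, p) = (-5 + 2*p)/(-5 + O) (X(O, p) = (p + ((-3 + p) - 2))/(O - 5) = (p + (-5 + p))/(-5 + O) = (-5 + 2*p)/(-5 + O))
(X(N(6, 6), -10) + 111)*(-148) = ((-5 + 2*(-10))/(-5 + (4 + 6 + 6)) + 111)*(-148) = ((-5 - 20)/(-5 + 16) + 111)*(-148) = (-25/11 + 111)*(-148) = (1196/11)*(-148) = -177008/11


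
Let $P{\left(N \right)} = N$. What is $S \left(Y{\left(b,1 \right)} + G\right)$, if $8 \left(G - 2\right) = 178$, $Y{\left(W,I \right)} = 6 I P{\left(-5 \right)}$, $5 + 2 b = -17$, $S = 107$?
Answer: $- \frac{2461}{4} \approx -615.25$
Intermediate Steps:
$b = -11$ ($b = - \frac{5}{2} + \frac{1}{2} \left(-17\right) = - \frac{5}{2} - \frac{17}{2} = -11$)
$Y{\left(W,I \right)} = - 30 I$ ($Y{\left(W,I \right)} = 6 I \left(-5\right) = - 30 I$)
$G = \frac{97}{4}$ ($G = 2 + \frac{1}{8} \cdot 178 = 2 + \frac{89}{4} = \frac{97}{4} \approx 24.25$)
$S \left(Y{\left(b,1 \right)} + G\right) = 107 \left(\left(-30\right) 1 + \frac{97}{4}\right) = 107 \left(-30 + \frac{97}{4}\right) = 107 \left(- \frac{23}{4}\right) = - \frac{2461}{4}$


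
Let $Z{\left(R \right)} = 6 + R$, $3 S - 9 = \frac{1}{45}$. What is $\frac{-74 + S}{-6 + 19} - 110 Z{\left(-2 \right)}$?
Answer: $- \frac{781784}{1755} \approx -445.46$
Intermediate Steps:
$S = \frac{406}{135}$ ($S = 3 + \frac{1}{3 \cdot 45} = 3 + \frac{1}{3} \cdot \frac{1}{45} = 3 + \frac{1}{135} = \frac{406}{135} \approx 3.0074$)
$\frac{-74 + S}{-6 + 19} - 110 Z{\left(-2 \right)} = \frac{-74 + \frac{406}{135}}{-6 + 19} - 110 \left(6 - 2\right) = - \frac{9584}{135 \cdot 13} - 440 = \left(- \frac{9584}{135}\right) \frac{1}{13} - 440 = - \frac{9584}{1755} - 440 = - \frac{781784}{1755}$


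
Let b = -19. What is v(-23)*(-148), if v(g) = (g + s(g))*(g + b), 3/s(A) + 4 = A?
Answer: -430976/3 ≈ -1.4366e+5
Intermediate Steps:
s(A) = 3/(-4 + A)
v(g) = (-19 + g)*(g + 3/(-4 + g)) (v(g) = (g + 3/(-4 + g))*(g - 19) = (g + 3/(-4 + g))*(-19 + g) = (-19 + g)*(g + 3/(-4 + g)))
v(-23)*(-148) = ((-57 + 3*(-23) - 23*(-19 - 23)*(-4 - 23))/(-4 - 23))*(-148) = ((-57 - 69 - 23*(-42)*(-27))/(-27))*(-148) = -(-57 - 69 - 26082)/27*(-148) = -1/27*(-26208)*(-148) = (2912/3)*(-148) = -430976/3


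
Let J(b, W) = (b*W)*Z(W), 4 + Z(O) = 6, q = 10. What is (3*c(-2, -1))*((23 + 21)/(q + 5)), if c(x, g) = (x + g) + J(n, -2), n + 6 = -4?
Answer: 1628/5 ≈ 325.60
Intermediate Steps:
Z(O) = 2 (Z(O) = -4 + 6 = 2)
n = -10 (n = -6 - 4 = -10)
J(b, W) = 2*W*b (J(b, W) = (b*W)*2 = (W*b)*2 = 2*W*b)
c(x, g) = 40 + g + x (c(x, g) = (x + g) + 2*(-2)*(-10) = (g + x) + 40 = 40 + g + x)
(3*c(-2, -1))*((23 + 21)/(q + 5)) = (3*(40 - 1 - 2))*((23 + 21)/(10 + 5)) = (3*37)*(44/15) = 111*(44*(1/15)) = 111*(44/15) = 1628/5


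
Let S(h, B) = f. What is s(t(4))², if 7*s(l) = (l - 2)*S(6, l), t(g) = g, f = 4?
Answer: 64/49 ≈ 1.3061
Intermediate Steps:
S(h, B) = 4
s(l) = -8/7 + 4*l/7 (s(l) = ((l - 2)*4)/7 = ((-2 + l)*4)/7 = (-8 + 4*l)/7 = -8/7 + 4*l/7)
s(t(4))² = (-8/7 + (4/7)*4)² = (-8/7 + 16/7)² = (8/7)² = 64/49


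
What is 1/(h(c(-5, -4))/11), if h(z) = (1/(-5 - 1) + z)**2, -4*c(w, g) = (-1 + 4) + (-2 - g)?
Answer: 1584/289 ≈ 5.4810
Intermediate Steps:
c(w, g) = -1/4 + g/4 (c(w, g) = -((-1 + 4) + (-2 - g))/4 = -(3 + (-2 - g))/4 = -(1 - g)/4 = -1/4 + g/4)
h(z) = (-1/6 + z)**2 (h(z) = (1/(-6) + z)**2 = (-1/6 + z)**2)
1/(h(c(-5, -4))/11) = 1/(((-1 + 6*(-1/4 + (1/4)*(-4)))**2/36)/11) = 1/(((-1 + 6*(-1/4 - 1))**2/36)*(1/11)) = 1/(((-1 + 6*(-5/4))**2/36)*(1/11)) = 1/(((-1 - 15/2)**2/36)*(1/11)) = 1/(((-17/2)**2/36)*(1/11)) = 1/(((1/36)*(289/4))*(1/11)) = 1/((289/144)*(1/11)) = 1/(289/1584) = 1584/289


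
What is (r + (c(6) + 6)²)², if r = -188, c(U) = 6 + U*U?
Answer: 4477456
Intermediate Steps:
c(U) = 6 + U²
(r + (c(6) + 6)²)² = (-188 + ((6 + 6²) + 6)²)² = (-188 + ((6 + 36) + 6)²)² = (-188 + (42 + 6)²)² = (-188 + 48²)² = (-188 + 2304)² = 2116² = 4477456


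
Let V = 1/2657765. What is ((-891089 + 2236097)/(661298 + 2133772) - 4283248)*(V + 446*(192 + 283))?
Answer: -1123465283519883915418392/1238106536425 ≈ -9.0741e+11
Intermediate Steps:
V = 1/2657765 ≈ 3.7626e-7
((-891089 + 2236097)/(661298 + 2133772) - 4283248)*(V + 446*(192 + 283)) = ((-891089 + 2236097)/(661298 + 2133772) - 4283248)*(1/2657765 + 446*(192 + 283)) = (1345008/2795070 - 4283248)*(1/2657765 + 446*475) = (1345008*(1/2795070) - 4283248)*(1/2657765 + 211850) = (224168/465845 - 4283248)*(563047515251/2657765) = -1995329440392/465845*563047515251/2657765 = -1123465283519883915418392/1238106536425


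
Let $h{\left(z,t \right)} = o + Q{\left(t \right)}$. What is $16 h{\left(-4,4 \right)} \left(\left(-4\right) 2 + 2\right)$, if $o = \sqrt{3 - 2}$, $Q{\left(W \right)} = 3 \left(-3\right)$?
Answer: $768$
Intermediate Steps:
$Q{\left(W \right)} = -9$
$o = 1$ ($o = \sqrt{1} = 1$)
$h{\left(z,t \right)} = -8$ ($h{\left(z,t \right)} = 1 - 9 = -8$)
$16 h{\left(-4,4 \right)} \left(\left(-4\right) 2 + 2\right) = 16 \left(-8\right) \left(\left(-4\right) 2 + 2\right) = - 128 \left(-8 + 2\right) = \left(-128\right) \left(-6\right) = 768$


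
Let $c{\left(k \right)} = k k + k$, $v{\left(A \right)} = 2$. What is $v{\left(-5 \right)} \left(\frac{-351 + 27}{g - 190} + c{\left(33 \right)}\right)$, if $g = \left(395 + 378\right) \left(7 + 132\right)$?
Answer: $\frac{240684060}{107257} \approx 2244.0$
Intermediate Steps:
$g = 107447$ ($g = 773 \cdot 139 = 107447$)
$c{\left(k \right)} = k + k^{2}$ ($c{\left(k \right)} = k^{2} + k = k + k^{2}$)
$v{\left(-5 \right)} \left(\frac{-351 + 27}{g - 190} + c{\left(33 \right)}\right) = 2 \left(\frac{-351 + 27}{107447 - 190} + 33 \left(1 + 33\right)\right) = 2 \left(- \frac{324}{107257} + 33 \cdot 34\right) = 2 \left(\left(-324\right) \frac{1}{107257} + 1122\right) = 2 \left(- \frac{324}{107257} + 1122\right) = 2 \cdot \frac{120342030}{107257} = \frac{240684060}{107257}$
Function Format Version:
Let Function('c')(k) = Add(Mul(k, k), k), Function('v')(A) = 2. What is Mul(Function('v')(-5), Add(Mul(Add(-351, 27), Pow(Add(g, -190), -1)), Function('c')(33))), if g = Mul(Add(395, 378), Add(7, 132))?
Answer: Rational(240684060, 107257) ≈ 2244.0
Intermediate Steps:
g = 107447 (g = Mul(773, 139) = 107447)
Function('c')(k) = Add(k, Pow(k, 2)) (Function('c')(k) = Add(Pow(k, 2), k) = Add(k, Pow(k, 2)))
Mul(Function('v')(-5), Add(Mul(Add(-351, 27), Pow(Add(g, -190), -1)), Function('c')(33))) = Mul(2, Add(Mul(Add(-351, 27), Pow(Add(107447, -190), -1)), Mul(33, Add(1, 33)))) = Mul(2, Add(Mul(-324, Pow(107257, -1)), Mul(33, 34))) = Mul(2, Add(Mul(-324, Rational(1, 107257)), 1122)) = Mul(2, Add(Rational(-324, 107257), 1122)) = Mul(2, Rational(120342030, 107257)) = Rational(240684060, 107257)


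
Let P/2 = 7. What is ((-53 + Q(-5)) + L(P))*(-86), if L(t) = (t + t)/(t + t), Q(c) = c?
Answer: 4902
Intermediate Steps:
P = 14 (P = 2*7 = 14)
L(t) = 1 (L(t) = (2*t)/((2*t)) = (2*t)*(1/(2*t)) = 1)
((-53 + Q(-5)) + L(P))*(-86) = ((-53 - 5) + 1)*(-86) = (-58 + 1)*(-86) = -57*(-86) = 4902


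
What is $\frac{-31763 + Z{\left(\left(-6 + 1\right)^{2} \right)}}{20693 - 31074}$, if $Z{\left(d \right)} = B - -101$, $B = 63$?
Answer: $\frac{31599}{10381} \approx 3.0439$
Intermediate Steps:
$Z{\left(d \right)} = 164$ ($Z{\left(d \right)} = 63 - -101 = 63 + 101 = 164$)
$\frac{-31763 + Z{\left(\left(-6 + 1\right)^{2} \right)}}{20693 - 31074} = \frac{-31763 + 164}{20693 - 31074} = - \frac{31599}{-10381} = \left(-31599\right) \left(- \frac{1}{10381}\right) = \frac{31599}{10381}$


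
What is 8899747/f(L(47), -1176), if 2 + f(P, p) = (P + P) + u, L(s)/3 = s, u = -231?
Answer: 8899747/49 ≈ 1.8163e+5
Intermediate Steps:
L(s) = 3*s
f(P, p) = -233 + 2*P (f(P, p) = -2 + ((P + P) - 231) = -2 + (2*P - 231) = -2 + (-231 + 2*P) = -233 + 2*P)
8899747/f(L(47), -1176) = 8899747/(-233 + 2*(3*47)) = 8899747/(-233 + 2*141) = 8899747/(-233 + 282) = 8899747/49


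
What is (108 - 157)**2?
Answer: 2401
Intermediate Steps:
(108 - 157)**2 = (-49)**2 = 2401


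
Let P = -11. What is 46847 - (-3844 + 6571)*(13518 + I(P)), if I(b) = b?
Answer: -36786742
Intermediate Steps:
46847 - (-3844 + 6571)*(13518 + I(P)) = 46847 - (-3844 + 6571)*(13518 - 11) = 46847 - 2727*13507 = 46847 - 1*36833589 = 46847 - 36833589 = -36786742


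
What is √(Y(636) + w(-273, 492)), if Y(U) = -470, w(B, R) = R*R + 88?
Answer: √241682 ≈ 491.61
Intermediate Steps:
w(B, R) = 88 + R² (w(B, R) = R² + 88 = 88 + R²)
√(Y(636) + w(-273, 492)) = √(-470 + (88 + 492²)) = √(-470 + (88 + 242064)) = √(-470 + 242152) = √241682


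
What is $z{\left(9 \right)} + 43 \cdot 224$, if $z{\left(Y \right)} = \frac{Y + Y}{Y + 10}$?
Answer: $\frac{183026}{19} \approx 9633.0$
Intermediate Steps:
$z{\left(Y \right)} = \frac{2 Y}{10 + Y}$
$z{\left(9 \right)} + 43 \cdot 224 = 2 \cdot 9 \frac{1}{10 + 9} + 43 \cdot 224 = 2 \cdot 9 \cdot \frac{1}{19} + 9632 = \frac{18}{19} + 9632 = \frac{183026}{19}$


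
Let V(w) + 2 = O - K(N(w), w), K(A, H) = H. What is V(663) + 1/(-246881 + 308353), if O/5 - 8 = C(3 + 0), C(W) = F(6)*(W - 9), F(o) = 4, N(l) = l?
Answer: -45796639/61472 ≈ -745.00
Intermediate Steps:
C(W) = -36 + 4*W (C(W) = 4*(W - 9) = 4*(-9 + W) = -36 + 4*W)
O = -80 (O = 40 + 5*(-36 + 4*(3 + 0)) = 40 + 5*(-36 + 4*3) = 40 + 5*(-36 + 12) = 40 + 5*(-24) = 40 - 120 = -80)
V(w) = -82 - w (V(w) = -2 + (-80 - w) = -82 - w)
V(663) + 1/(-246881 + 308353) = (-82 - 1*663) + 1/(-246881 + 308353) = (-82 - 663) + 1/61472 = -745 + 1/61472 = -45796639/61472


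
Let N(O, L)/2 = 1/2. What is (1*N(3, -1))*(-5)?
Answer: -5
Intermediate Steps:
N(O, L) = 1 (N(O, L) = 2/2 = 2*(1/2) = 1)
(1*N(3, -1))*(-5) = (1*1)*(-5) = 1*(-5) = -5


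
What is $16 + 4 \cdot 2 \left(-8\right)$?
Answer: $-48$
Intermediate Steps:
$16 + 4 \cdot 2 \left(-8\right) = 16 + 8 \left(-8\right) = 16 - 64 = -48$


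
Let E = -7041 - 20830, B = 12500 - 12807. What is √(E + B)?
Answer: I*√28178 ≈ 167.86*I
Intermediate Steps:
B = -307
E = -27871
√(E + B) = √(-27871 - 307) = √(-28178) = I*√28178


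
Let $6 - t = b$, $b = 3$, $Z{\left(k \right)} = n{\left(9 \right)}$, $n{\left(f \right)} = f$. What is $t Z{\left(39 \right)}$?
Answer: $27$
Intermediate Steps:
$Z{\left(k \right)} = 9$
$t = 3$ ($t = 6 - 3 = 3$)
$t Z{\left(39 \right)} = 3 \cdot 9 = 27$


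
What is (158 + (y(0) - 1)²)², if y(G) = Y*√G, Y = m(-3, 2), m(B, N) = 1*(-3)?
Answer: 25281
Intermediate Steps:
m(B, N) = -3
Y = -3
y(G) = -3*√G
(158 + (y(0) - 1)²)² = (158 + (-3*√0 - 1)²)² = (158 + (-3*0 - 1)²)² = (158 + (0 - 1)²)² = (158 + (-1)²)² = (158 + 1)² = 159² = 25281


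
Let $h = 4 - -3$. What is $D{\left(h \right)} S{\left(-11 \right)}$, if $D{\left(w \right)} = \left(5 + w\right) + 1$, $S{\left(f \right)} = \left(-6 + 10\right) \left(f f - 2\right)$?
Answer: $6188$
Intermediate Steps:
$S{\left(f \right)} = -8 + 4 f^{2}$ ($S{\left(f \right)} = 4 \left(f^{2} - 2\right) = 4 \left(-2 + f^{2}\right) = -8 + 4 f^{2}$)
$h = 7$ ($h = 4 + 3 = 7$)
$D{\left(w \right)} = 6 + w$
$D{\left(h \right)} S{\left(-11 \right)} = \left(6 + 7\right) \left(-8 + 4 \left(-11\right)^{2}\right) = 13 \left(-8 + 4 \cdot 121\right) = 13 \left(-8 + 484\right) = 13 \cdot 476 = 6188$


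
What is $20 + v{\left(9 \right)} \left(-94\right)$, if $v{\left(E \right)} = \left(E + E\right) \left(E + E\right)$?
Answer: $-30436$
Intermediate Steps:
$v{\left(E \right)} = 4 E^{2}$ ($v{\left(E \right)} = 2 E 2 E = 4 E^{2}$)
$20 + v{\left(9 \right)} \left(-94\right) = 20 + 4 \cdot 9^{2} \left(-94\right) = 20 + 4 \cdot 81 \left(-94\right) = 20 + 324 \left(-94\right) = 20 - 30456 = -30436$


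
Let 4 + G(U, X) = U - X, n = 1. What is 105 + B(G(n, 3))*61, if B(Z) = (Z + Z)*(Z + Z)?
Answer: 8889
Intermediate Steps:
G(U, X) = -4 + U - X (G(U, X) = -4 + (U - X) = -4 + U - X)
B(Z) = 4*Z**2 (B(Z) = (2*Z)*(2*Z) = 4*Z**2)
105 + B(G(n, 3))*61 = 105 + (4*(-4 + 1 - 1*3)**2)*61 = 105 + (4*(-4 + 1 - 3)**2)*61 = 105 + (4*(-6)**2)*61 = 105 + (4*36)*61 = 105 + 144*61 = 105 + 8784 = 8889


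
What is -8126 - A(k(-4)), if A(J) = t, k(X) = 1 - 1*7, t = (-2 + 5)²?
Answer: -8135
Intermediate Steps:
t = 9 (t = 3² = 9)
k(X) = -6 (k(X) = 1 - 7 = -6)
A(J) = 9
-8126 - A(k(-4)) = -8126 - 1*9 = -8126 - 9 = -8135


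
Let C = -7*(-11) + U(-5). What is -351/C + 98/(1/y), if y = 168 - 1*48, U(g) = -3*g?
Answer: 1081569/92 ≈ 11756.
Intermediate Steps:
y = 120 (y = 168 - 48 = 120)
C = 92 (C = -7*(-11) - 3*(-5) = 77 + 15 = 92)
-351/C + 98/(1/y) = -351/92 + 98/(1/120) = -351*1/92 + 98/(1/120) = -351/92 + 98*120 = -351/92 + 11760 = 1081569/92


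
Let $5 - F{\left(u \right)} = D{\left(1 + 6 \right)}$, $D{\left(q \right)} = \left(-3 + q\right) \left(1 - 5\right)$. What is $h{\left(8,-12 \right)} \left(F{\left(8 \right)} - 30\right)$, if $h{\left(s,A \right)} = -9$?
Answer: $81$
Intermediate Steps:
$D{\left(q \right)} = 12 - 4 q$ ($D{\left(q \right)} = \left(-3 + q\right) \left(-4\right) = 12 - 4 q$)
$F{\left(u \right)} = 21$ ($F{\left(u \right)} = 5 - \left(12 - 4 \left(1 + 6\right)\right) = 5 - \left(12 - 28\right) = 5 - -16 = 5 + 16 = 21$)
$h{\left(8,-12 \right)} \left(F{\left(8 \right)} - 30\right) = - 9 \left(21 - 30\right) = \left(-9\right) \left(-9\right) = 81$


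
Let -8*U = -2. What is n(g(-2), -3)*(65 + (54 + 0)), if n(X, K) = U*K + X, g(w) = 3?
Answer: 1071/4 ≈ 267.75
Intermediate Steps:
U = ¼ (U = -⅛*(-2) = ¼ ≈ 0.25000)
n(X, K) = X + K/4 (n(X, K) = K/4 + X = X + K/4)
n(g(-2), -3)*(65 + (54 + 0)) = (3 + (¼)*(-3))*(65 + (54 + 0)) = (3 - ¾)*(65 + 54) = (9/4)*119 = 1071/4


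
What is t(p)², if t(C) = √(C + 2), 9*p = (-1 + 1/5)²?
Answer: 466/225 ≈ 2.0711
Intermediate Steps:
p = 16/225 (p = (-1 + 1/5)²/9 = (-1 + 1*(⅕))²/9 = (-1 + ⅕)²/9 = (-⅘)²/9 = (⅑)*(16/25) = 16/225 ≈ 0.071111)
t(C) = √(2 + C)
t(p)² = (√(2 + 16/225))² = (√(466/225))² = (√466/15)² = 466/225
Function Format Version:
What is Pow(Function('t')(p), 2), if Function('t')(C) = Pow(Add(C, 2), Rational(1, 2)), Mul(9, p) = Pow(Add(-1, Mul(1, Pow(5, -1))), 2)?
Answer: Rational(466, 225) ≈ 2.0711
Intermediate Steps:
p = Rational(16, 225) (p = Mul(Rational(1, 9), Pow(Add(-1, Mul(1, Pow(5, -1))), 2)) = Mul(Rational(1, 9), Pow(Add(-1, Mul(1, Rational(1, 5))), 2)) = Mul(Rational(1, 9), Pow(Add(-1, Rational(1, 5)), 2)) = Mul(Rational(1, 9), Pow(Rational(-4, 5), 2)) = Mul(Rational(1, 9), Rational(16, 25)) = Rational(16, 225) ≈ 0.071111)
Function('t')(C) = Pow(Add(2, C), Rational(1, 2))
Pow(Function('t')(p), 2) = Pow(Pow(Add(2, Rational(16, 225)), Rational(1, 2)), 2) = Pow(Pow(Rational(466, 225), Rational(1, 2)), 2) = Pow(Mul(Rational(1, 15), Pow(466, Rational(1, 2))), 2) = Rational(466, 225)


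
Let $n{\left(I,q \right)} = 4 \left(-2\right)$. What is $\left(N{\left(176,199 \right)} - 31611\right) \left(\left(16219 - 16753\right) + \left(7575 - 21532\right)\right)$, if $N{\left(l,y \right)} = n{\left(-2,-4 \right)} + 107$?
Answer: $456640392$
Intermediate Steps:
$n{\left(I,q \right)} = -8$
$N{\left(l,y \right)} = 99$ ($N{\left(l,y \right)} = -8 + 107 = 99$)
$\left(N{\left(176,199 \right)} - 31611\right) \left(\left(16219 - 16753\right) + \left(7575 - 21532\right)\right) = \left(99 - 31611\right) \left(\left(16219 - 16753\right) + \left(7575 - 21532\right)\right) = - 31512 \left(\left(16219 - 16753\right) - 13957\right) = - 31512 \left(-534 - 13957\right) = \left(-31512\right) \left(-14491\right) = 456640392$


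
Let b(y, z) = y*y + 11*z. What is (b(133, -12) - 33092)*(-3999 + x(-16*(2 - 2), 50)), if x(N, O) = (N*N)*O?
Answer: 62124465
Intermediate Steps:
b(y, z) = y² + 11*z
x(N, O) = O*N² (x(N, O) = N²*O = O*N²)
(b(133, -12) - 33092)*(-3999 + x(-16*(2 - 2), 50)) = ((133² + 11*(-12)) - 33092)*(-3999 + 50*(-16*(2 - 2))²) = ((17689 - 132) - 33092)*(-3999 + 50*(-16*0)²) = (17557 - 33092)*(-3999 + 50*0²) = -15535*(-3999 + 50*0) = -15535*(-3999 + 0) = -15535*(-3999) = 62124465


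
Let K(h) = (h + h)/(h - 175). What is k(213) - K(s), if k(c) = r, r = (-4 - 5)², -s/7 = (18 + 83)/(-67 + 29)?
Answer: 68971/849 ≈ 81.238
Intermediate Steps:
s = 707/38 (s = -7*(18 + 83)/(-67 + 29) = -707/(-38) = -707*(-1)/38 = -7*(-101/38) = 707/38 ≈ 18.605)
r = 81 (r = (-9)² = 81)
k(c) = 81
K(h) = 2*h/(-175 + h) (K(h) = (2*h)/(-175 + h) = 2*h/(-175 + h))
k(213) - K(s) = 81 - 2*707/(38*(-175 + 707/38)) = 81 - 2*707/(38*(-5943/38)) = 81 - 2*707*(-38)/(38*5943) = 81 - 1*(-202/849) = 81 + 202/849 = 68971/849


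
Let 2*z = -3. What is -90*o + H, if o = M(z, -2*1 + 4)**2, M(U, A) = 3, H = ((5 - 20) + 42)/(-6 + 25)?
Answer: -15363/19 ≈ -808.58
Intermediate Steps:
z = -3/2 (z = (1/2)*(-3) = -3/2 ≈ -1.5000)
H = 27/19 (H = (-15 + 42)/19 = 27*(1/19) = 27/19 ≈ 1.4211)
o = 9 (o = 3**2 = 9)
-90*o + H = -90*9 + 27/19 = -810 + 27/19 = -15363/19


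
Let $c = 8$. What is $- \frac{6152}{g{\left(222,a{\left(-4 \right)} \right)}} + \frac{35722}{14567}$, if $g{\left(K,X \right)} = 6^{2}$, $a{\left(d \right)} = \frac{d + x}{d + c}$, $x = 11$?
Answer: $- \frac{22082548}{131103} \approx -168.44$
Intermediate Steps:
$a{\left(d \right)} = \frac{11 + d}{8 + d}$ ($a{\left(d \right)} = \frac{d + 11}{d + 8} = \frac{11 + d}{8 + d}$)
$g{\left(K,X \right)} = 36$
$- \frac{6152}{g{\left(222,a{\left(-4 \right)} \right)}} + \frac{35722}{14567} = - \frac{6152}{36} + \frac{35722}{14567} = \left(-6152\right) \frac{1}{36} + 35722 \cdot \frac{1}{14567} = - \frac{1538}{9} + \frac{35722}{14567} = - \frac{22082548}{131103}$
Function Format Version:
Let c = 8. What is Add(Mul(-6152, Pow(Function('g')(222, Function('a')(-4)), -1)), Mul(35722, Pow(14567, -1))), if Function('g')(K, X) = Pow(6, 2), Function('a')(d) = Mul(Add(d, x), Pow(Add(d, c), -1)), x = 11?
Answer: Rational(-22082548, 131103) ≈ -168.44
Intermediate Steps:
Function('a')(d) = Mul(Pow(Add(8, d), -1), Add(11, d)) (Function('a')(d) = Mul(Add(d, 11), Pow(Add(d, 8), -1)) = Mul(Add(11, d), Pow(Add(8, d), -1)) = Mul(Pow(Add(8, d), -1), Add(11, d)))
Function('g')(K, X) = 36
Add(Mul(-6152, Pow(Function('g')(222, Function('a')(-4)), -1)), Mul(35722, Pow(14567, -1))) = Add(Mul(-6152, Pow(36, -1)), Mul(35722, Pow(14567, -1))) = Add(Mul(-6152, Rational(1, 36)), Mul(35722, Rational(1, 14567))) = Add(Rational(-1538, 9), Rational(35722, 14567)) = Rational(-22082548, 131103)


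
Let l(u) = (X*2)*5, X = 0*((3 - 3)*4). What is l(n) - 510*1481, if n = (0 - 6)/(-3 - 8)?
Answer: -755310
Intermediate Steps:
n = 6/11 (n = -6/(-11) = -6*(-1/11) = 6/11 ≈ 0.54545)
X = 0 (X = 0*(0*4) = 0*0 = 0)
l(u) = 0 (l(u) = (0*2)*5 = 0*5 = 0)
l(n) - 510*1481 = 0 - 510*1481 = 0 - 755310 = -755310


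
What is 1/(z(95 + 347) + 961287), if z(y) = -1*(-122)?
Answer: 1/961409 ≈ 1.0401e-6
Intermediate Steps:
z(y) = 122
1/(z(95 + 347) + 961287) = 1/(122 + 961287) = 1/961409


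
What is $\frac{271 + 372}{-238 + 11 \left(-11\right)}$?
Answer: $- \frac{643}{359} \approx -1.7911$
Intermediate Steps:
$\frac{271 + 372}{-238 + 11 \left(-11\right)} = \frac{643}{-238 - 121} = \frac{643}{-359} = 643 \left(- \frac{1}{359}\right) = - \frac{643}{359}$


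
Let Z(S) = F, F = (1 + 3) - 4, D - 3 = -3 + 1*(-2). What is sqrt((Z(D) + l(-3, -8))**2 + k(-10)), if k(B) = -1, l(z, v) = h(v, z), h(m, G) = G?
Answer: 2*sqrt(2) ≈ 2.8284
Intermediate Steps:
D = -2 (D = 3 + (-3 + 1*(-2)) = 3 + (-3 - 2) = 3 - 5 = -2)
F = 0 (F = 4 - 4 = 0)
l(z, v) = z
Z(S) = 0
sqrt((Z(D) + l(-3, -8))**2 + k(-10)) = sqrt((0 - 3)**2 - 1) = sqrt((-3)**2 - 1) = sqrt(9 - 1) = sqrt(8) = 2*sqrt(2)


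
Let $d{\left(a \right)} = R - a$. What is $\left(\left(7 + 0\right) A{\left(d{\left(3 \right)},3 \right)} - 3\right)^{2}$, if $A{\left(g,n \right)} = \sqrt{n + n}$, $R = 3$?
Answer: $303 - 42 \sqrt{6} \approx 200.12$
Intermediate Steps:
$d{\left(a \right)} = 3 - a$
$A{\left(g,n \right)} = \sqrt{2} \sqrt{n}$ ($A{\left(g,n \right)} = \sqrt{2 n} = \sqrt{2} \sqrt{n}$)
$\left(\left(7 + 0\right) A{\left(d{\left(3 \right)},3 \right)} - 3\right)^{2} = \left(\left(7 + 0\right) \sqrt{2} \sqrt{3} - 3\right)^{2} = \left(7 \sqrt{6} - 3\right)^{2} = \left(-3 + 7 \sqrt{6}\right)^{2}$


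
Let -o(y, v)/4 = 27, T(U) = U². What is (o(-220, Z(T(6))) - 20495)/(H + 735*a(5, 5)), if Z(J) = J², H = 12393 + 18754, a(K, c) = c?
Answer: -20603/34822 ≈ -0.59167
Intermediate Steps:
H = 31147
o(y, v) = -108 (o(y, v) = -4*27 = -108)
(o(-220, Z(T(6))) - 20495)/(H + 735*a(5, 5)) = (-108 - 20495)/(31147 + 735*5) = -20603/(31147 + 3675) = -20603/34822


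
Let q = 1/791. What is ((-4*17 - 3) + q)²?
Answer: 3153945600/625681 ≈ 5040.8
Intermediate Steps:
q = 1/791 ≈ 0.0012642
((-4*17 - 3) + q)² = ((-4*17 - 3) + 1/791)² = ((-68 - 3) + 1/791)² = (-71 + 1/791)² = (-56160/791)² = 3153945600/625681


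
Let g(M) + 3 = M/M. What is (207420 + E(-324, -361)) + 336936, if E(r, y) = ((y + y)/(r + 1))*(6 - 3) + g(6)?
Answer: 9254132/17 ≈ 5.4436e+5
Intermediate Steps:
g(M) = -2 (g(M) = -3 + M/M = -3 + 1 = -2)
E(r, y) = -2 + 6*y/(1 + r) (E(r, y) = ((y + y)/(r + 1))*(6 - 3) - 2 = ((2*y)/(1 + r))*3 - 2 = (2*y/(1 + r))*3 - 2 = 6*y/(1 + r) - 2 = -2 + 6*y/(1 + r))
(207420 + E(-324, -361)) + 336936 = (207420 + 2*(-1 - 1*(-324) + 3*(-361))/(1 - 324)) + 336936 = (207420 + 2*(-1 + 324 - 1083)/(-323)) + 336936 = (207420 + 2*(-1/323)*(-760)) + 336936 = (207420 + 80/17) + 336936 = 3526220/17 + 336936 = 9254132/17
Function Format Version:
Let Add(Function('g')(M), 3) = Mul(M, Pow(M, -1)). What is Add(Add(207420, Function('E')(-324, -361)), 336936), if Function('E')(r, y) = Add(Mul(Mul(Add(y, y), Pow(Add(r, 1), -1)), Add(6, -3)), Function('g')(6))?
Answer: Rational(9254132, 17) ≈ 5.4436e+5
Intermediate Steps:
Function('g')(M) = -2 (Function('g')(M) = Add(-3, Mul(M, Pow(M, -1))) = Add(-3, 1) = -2)
Function('E')(r, y) = Add(-2, Mul(6, y, Pow(Add(1, r), -1))) (Function('E')(r, y) = Add(Mul(Mul(Add(y, y), Pow(Add(r, 1), -1)), Add(6, -3)), -2) = Add(Mul(Mul(Mul(2, y), Pow(Add(1, r), -1)), 3), -2) = Add(Mul(Mul(2, y, Pow(Add(1, r), -1)), 3), -2) = Add(Mul(6, y, Pow(Add(1, r), -1)), -2) = Add(-2, Mul(6, y, Pow(Add(1, r), -1))))
Add(Add(207420, Function('E')(-324, -361)), 336936) = Add(Add(207420, Mul(2, Pow(Add(1, -324), -1), Add(-1, Mul(-1, -324), Mul(3, -361)))), 336936) = Add(Add(207420, Mul(2, Pow(-323, -1), Add(-1, 324, -1083))), 336936) = Add(Add(207420, Mul(2, Rational(-1, 323), -760)), 336936) = Add(Add(207420, Rational(80, 17)), 336936) = Add(Rational(3526220, 17), 336936) = Rational(9254132, 17)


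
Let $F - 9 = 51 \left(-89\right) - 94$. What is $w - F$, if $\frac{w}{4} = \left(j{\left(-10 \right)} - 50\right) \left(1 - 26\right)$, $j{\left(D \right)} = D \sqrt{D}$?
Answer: $9624 + 1000 i \sqrt{10} \approx 9624.0 + 3162.3 i$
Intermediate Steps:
$j{\left(D \right)} = D^{\frac{3}{2}}$
$w = 5000 + 1000 i \sqrt{10}$ ($w = 4 \left(\left(-10\right)^{\frac{3}{2}} - 50\right) \left(1 - 26\right) = 4 \left(- 10 i \sqrt{10} - 50\right) \left(1 - 26\right) = 4 \left(-50 - 10 i \sqrt{10}\right) \left(-25\right) = 4 \left(1250 + 250 i \sqrt{10}\right) = 5000 + 1000 i \sqrt{10} \approx 5000.0 + 3162.3 i$)
$F = -4624$ ($F = 9 + \left(51 \left(-89\right) - 94\right) = 9 - 4633 = -4624$)
$w - F = \left(5000 + 1000 i \sqrt{10}\right) - -4624 = \left(5000 + 1000 i \sqrt{10}\right) + 4624 = 9624 + 1000 i \sqrt{10}$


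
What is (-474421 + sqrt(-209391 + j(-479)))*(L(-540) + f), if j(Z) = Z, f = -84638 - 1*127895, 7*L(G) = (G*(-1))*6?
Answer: 704273704711/7 - 1484491*I*sqrt(209870)/7 ≈ 1.0061e+11 - 9.7153e+7*I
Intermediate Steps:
L(G) = -6*G/7 (L(G) = ((G*(-1))*6)/7 = (-G*6)/7 = (-6*G)/7 = -6*G/7)
f = -212533 (f = -84638 - 127895 = -212533)
(-474421 + sqrt(-209391 + j(-479)))*(L(-540) + f) = (-474421 + sqrt(-209391 - 479))*(-6/7*(-540) - 212533) = (-474421 + sqrt(-209870))*(3240/7 - 212533) = (-474421 + I*sqrt(209870))*(-1484491/7) = 704273704711/7 - 1484491*I*sqrt(209870)/7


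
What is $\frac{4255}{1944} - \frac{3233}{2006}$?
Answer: $\frac{1125289}{1949832} \approx 0.57712$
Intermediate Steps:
$\frac{4255}{1944} - \frac{3233}{2006} = \frac{1125289}{1949832}$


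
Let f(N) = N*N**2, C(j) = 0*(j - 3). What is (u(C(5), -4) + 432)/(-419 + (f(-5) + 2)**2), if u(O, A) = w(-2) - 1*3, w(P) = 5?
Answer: 217/7355 ≈ 0.029504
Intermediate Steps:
C(j) = 0 (C(j) = 0*(-3 + j) = 0)
f(N) = N**3
u(O, A) = 2 (u(O, A) = 5 - 1*3 = 5 - 3 = 2)
(u(C(5), -4) + 432)/(-419 + (f(-5) + 2)**2) = (2 + 432)/(-419 + ((-5)**3 + 2)**2) = 434/(-419 + (-125 + 2)**2) = 434/(-419 + (-123)**2) = 434/(-419 + 15129) = 434/14710 = 434*(1/14710) = 217/7355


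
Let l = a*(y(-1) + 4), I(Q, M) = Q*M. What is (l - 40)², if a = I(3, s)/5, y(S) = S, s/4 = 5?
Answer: 16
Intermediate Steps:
s = 20 (s = 4*5 = 20)
I(Q, M) = M*Q
a = 12 (a = (20*3)/5 = 60*(⅕) = 12)
l = 36 (l = 12*(-1 + 4) = 12*3 = 36)
(l - 40)² = (36 - 40)² = (-4)² = 16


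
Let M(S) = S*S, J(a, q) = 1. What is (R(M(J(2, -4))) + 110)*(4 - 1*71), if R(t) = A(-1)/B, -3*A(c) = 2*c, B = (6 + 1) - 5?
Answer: -22177/3 ≈ -7392.3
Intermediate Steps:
B = 2 (B = 7 - 5 = 2)
A(c) = -2*c/3
M(S) = S**2
R(t) = 1/3 (R(t) = -2/3*(-1)/2 = (2/3)*(1/2) = 1/3)
(R(M(J(2, -4))) + 110)*(4 - 1*71) = (1/3 + 110)*(4 - 1*71) = 331*(4 - 71)/3 = (331/3)*(-67) = -22177/3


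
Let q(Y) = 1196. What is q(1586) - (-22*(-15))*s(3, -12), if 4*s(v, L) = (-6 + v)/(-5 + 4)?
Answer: 1897/2 ≈ 948.50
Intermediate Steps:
s(v, L) = 3/2 - v/4 (s(v, L) = ((-6 + v)/(-5 + 4))/4 = ((-6 + v)/(-1))/4 = ((-6 + v)*(-1))/4 = (6 - v)/4 = 3/2 - v/4)
q(1586) - (-22*(-15))*s(3, -12) = 1196 - (-22*(-15))*(3/2 - ¼*3) = 1196 - 330*(3/2 - ¾) = 1196 - 330*3/4 = 1196 - 1*495/2 = 1196 - 495/2 = 1897/2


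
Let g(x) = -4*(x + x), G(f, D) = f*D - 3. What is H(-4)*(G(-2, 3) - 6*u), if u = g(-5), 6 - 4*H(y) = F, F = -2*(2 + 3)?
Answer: -996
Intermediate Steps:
G(f, D) = -3 + D*f (G(f, D) = D*f - 3 = -3 + D*f)
g(x) = -8*x
F = -10 (F = -2*5 = -10)
H(y) = 4 (H(y) = 3/2 - 1/4*(-10) = 3/2 + 5/2 = 4)
u = 40 (u = -8*(-5) = 40)
H(-4)*(G(-2, 3) - 6*u) = 4*((-3 + 3*(-2)) - 6*40) = 4*((-3 - 6) - 240) = 4*(-9 - 240) = 4*(-249) = -996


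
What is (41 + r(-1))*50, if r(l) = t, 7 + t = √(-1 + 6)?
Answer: 1700 + 50*√5 ≈ 1811.8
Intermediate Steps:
t = -7 + √5 (t = -7 + √(-1 + 6) = -7 + √5 ≈ -4.7639)
r(l) = -7 + √5
(41 + r(-1))*50 = (41 + (-7 + √5))*50 = (34 + √5)*50 = 1700 + 50*√5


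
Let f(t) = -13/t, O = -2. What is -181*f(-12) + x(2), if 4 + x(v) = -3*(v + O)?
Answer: -2401/12 ≈ -200.08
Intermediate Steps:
x(v) = 2 - 3*v (x(v) = -4 - 3*(v - 2) = -4 - 3*(-2 + v) = -4 + (6 - 3*v) = 2 - 3*v)
-181*f(-12) + x(2) = -(-2353)/(-12) + (2 - 3*2) = -(-2353)*(-1)/12 + (2 - 6) = -181*13/12 - 4 = -2353/12 - 4 = -2401/12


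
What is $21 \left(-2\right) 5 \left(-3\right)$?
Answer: $630$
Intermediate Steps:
$21 \left(-2\right) 5 \left(-3\right) = \left(-42\right) \left(-15\right) = 630$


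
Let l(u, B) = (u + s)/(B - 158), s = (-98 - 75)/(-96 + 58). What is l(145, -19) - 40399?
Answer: -271729357/6726 ≈ -40400.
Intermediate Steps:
s = 173/38 (s = -173/(-38) = -173*(-1/38) = 173/38 ≈ 4.5526)
l(u, B) = (173/38 + u)/(-158 + B) (l(u, B) = (u + 173/38)/(B - 158) = (173/38 + u)/(-158 + B))
l(145, -19) - 40399 = (173/38 + 145)/(-158 - 19) - 40399 = (5683/38)/(-177) - 40399 = -1/177*5683/38 - 40399 = -5683/6726 - 40399 = -271729357/6726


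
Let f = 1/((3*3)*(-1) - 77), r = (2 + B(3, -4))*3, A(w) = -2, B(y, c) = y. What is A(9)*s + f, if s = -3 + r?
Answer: -2065/86 ≈ -24.012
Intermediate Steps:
r = 15 (r = (2 + 3)*3 = 5*3 = 15)
s = 12 (s = -3 + 15 = 12)
f = -1/86 (f = 1/(9*(-1) - 77) = 1/(-9 - 77) = 1/(-86) = -1/86 ≈ -0.011628)
A(9)*s + f = -2*12 - 1/86 = -24 - 1/86 = -2065/86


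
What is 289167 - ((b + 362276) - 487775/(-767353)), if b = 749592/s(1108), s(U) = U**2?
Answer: -8609203544164163/117756456674 ≈ -73110.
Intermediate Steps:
b = 93699/153458 (b = 749592/(1108**2) = 749592/1227664 = 749592*(1/1227664) = 93699/153458 ≈ 0.61058)
289167 - ((b + 362276) - 487775/(-767353)) = 289167 - ((93699/153458 + 362276) - 487775/(-767353)) = 289167 - (55594244107/153458 - 487775*(-1/767353)) = 289167 - (55594244107/153458 + 487775/767353) = 289167 - 1*42660484851214721/117756456674 = 289167 - 42660484851214721/117756456674 = -8609203544164163/117756456674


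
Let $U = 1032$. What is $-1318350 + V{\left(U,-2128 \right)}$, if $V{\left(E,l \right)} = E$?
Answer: $-1317318$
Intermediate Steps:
$-1318350 + V{\left(U,-2128 \right)} = -1318350 + 1032 = -1317318$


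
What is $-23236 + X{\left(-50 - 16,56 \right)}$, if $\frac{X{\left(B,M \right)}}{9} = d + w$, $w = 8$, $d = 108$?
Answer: $-22192$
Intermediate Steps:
$X{\left(B,M \right)} = 1044$ ($X{\left(B,M \right)} = 9 \left(108 + 8\right) = 9 \cdot 116 = 1044$)
$-23236 + X{\left(-50 - 16,56 \right)} = -23236 + 1044 = -22192$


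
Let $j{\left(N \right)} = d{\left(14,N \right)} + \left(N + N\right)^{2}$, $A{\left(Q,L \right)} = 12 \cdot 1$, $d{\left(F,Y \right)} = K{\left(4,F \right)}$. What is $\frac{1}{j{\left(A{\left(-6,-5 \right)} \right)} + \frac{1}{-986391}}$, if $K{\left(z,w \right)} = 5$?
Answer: $\frac{986391}{573093170} \approx 0.0017212$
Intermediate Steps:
$d{\left(F,Y \right)} = 5$
$A{\left(Q,L \right)} = 12$
$j{\left(N \right)} = 5 + 4 N^{2}$ ($j{\left(N \right)} = 5 + \left(N + N\right)^{2} = 5 + \left(2 N\right)^{2} = 5 + 4 N^{2}$)
$\frac{1}{j{\left(A{\left(-6,-5 \right)} \right)} + \frac{1}{-986391}} = \frac{1}{\left(5 + 4 \cdot 12^{2}\right) + \frac{1}{-986391}} = \frac{1}{\left(5 + 4 \cdot 144\right) - \frac{1}{986391}} = \frac{1}{\left(5 + 576\right) - \frac{1}{986391}} = \frac{1}{581 - \frac{1}{986391}} = \frac{1}{\frac{573093170}{986391}} = \frac{986391}{573093170}$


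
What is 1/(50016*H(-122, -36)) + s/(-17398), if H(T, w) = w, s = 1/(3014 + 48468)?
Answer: -224371103/403186704672384 ≈ -5.5649e-7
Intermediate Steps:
s = 1/51482 ≈ 1.9424e-5
1/(50016*H(-122, -36)) + s/(-17398) = 1/(50016*(-36)) + (1/51482)/(-17398) = (1/50016)*(-1/36) + (1/51482)*(-1/17398) = -1/1800576 - 1/895683836 = -224371103/403186704672384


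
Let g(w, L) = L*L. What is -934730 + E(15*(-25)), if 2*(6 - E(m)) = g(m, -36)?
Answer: -935372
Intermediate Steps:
g(w, L) = L²
E(m) = -642 (E(m) = 6 - ½*(-36)² = 6 - ½*1296 = 6 - 648 = -642)
-934730 + E(15*(-25)) = -934730 - 642 = -935372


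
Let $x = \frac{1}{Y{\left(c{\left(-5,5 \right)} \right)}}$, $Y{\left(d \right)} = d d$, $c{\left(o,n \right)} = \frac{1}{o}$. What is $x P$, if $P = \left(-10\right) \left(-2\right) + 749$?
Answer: $19225$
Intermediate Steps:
$P = 769$ ($P = 20 + 749 = 769$)
$Y{\left(d \right)} = d^{2}$
$x = 25$ ($x = \frac{1}{\left(\frac{1}{-5}\right)^{2}} = \frac{1}{\left(- \frac{1}{5}\right)^{2}} = \frac{1}{\frac{1}{25}} = 25$)
$x P = 25 \cdot 769 = 19225$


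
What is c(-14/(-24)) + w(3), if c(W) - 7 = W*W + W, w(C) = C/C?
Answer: 1285/144 ≈ 8.9236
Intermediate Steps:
w(C) = 1
c(W) = 7 + W + W² (c(W) = 7 + (W*W + W) = 7 + (W² + W) = 7 + (W + W²) = 7 + W + W²)
c(-14/(-24)) + w(3) = (7 - 14/(-24) + (-14/(-24))²) + 1 = (7 - 14*(-1/24) + (-14*(-1/24))²) + 1 = (7 + 7/12 + (7/12)²) + 1 = (7 + 7/12 + 49/144) + 1 = 1141/144 + 1 = 1285/144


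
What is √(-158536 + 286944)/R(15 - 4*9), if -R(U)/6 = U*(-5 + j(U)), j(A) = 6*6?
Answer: √32102/1953 ≈ 0.091741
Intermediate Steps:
j(A) = 36
R(U) = -186*U (R(U) = -6*U*(-5 + 36) = -6*U*31 = -186*U)
√(-158536 + 286944)/R(15 - 4*9) = √(-158536 + 286944)/((-186*(15 - 4*9))) = √128408/((-186*(15 - 36))) = (2*√32102)/((-186*(-21))) = (2*√32102)/3906 = (2*√32102)*(1/3906) = √32102/1953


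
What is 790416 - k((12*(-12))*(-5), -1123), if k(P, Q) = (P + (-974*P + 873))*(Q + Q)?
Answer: -1570706586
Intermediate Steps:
k(P, Q) = 2*Q*(873 - 973*P) (k(P, Q) = (P + (873 - 974*P))*(2*Q) = (873 - 973*P)*(2*Q) = 2*Q*(873 - 973*P))
790416 - k((12*(-12))*(-5), -1123) = 790416 - 2*(-1123)*(873 - 973*12*(-12)*(-5)) = 790416 - 2*(-1123)*(873 - (-140112)*(-5)) = 790416 - 2*(-1123)*(873 - 973*720) = 790416 - 2*(-1123)*(873 - 700560) = 790416 - 2*(-1123)*(-699687) = 790416 - 1*1571497002 = 790416 - 1571497002 = -1570706586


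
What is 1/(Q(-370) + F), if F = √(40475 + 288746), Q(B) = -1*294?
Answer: 294/242785 + √329221/242785 ≈ 0.0035743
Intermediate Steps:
Q(B) = -294
F = √329221 ≈ 573.78
1/(Q(-370) + F) = 1/(-294 + √329221)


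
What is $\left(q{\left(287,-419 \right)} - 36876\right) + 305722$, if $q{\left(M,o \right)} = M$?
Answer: $269133$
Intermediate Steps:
$\left(q{\left(287,-419 \right)} - 36876\right) + 305722 = \left(287 - 36876\right) + 305722 = -36589 + 305722 = 269133$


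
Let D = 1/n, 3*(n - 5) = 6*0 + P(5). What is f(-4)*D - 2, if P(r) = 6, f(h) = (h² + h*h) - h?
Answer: 22/7 ≈ 3.1429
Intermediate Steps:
f(h) = -h + 2*h² (f(h) = (h² + h²) - h = 2*h² - h = -h + 2*h²)
n = 7 (n = 5 + (6*0 + 6)/3 = 5 + (0 + 6)/3 = 5 + (⅓)*6 = 5 + 2 = 7)
D = ⅐ (D = 1/7 = ⅐ ≈ 0.14286)
f(-4)*D - 2 = -4*(-1 + 2*(-4))*(⅐) - 2 = -4*(-1 - 8)*(⅐) - 2 = -4*(-9)*(⅐) - 2 = 36*(⅐) - 2 = 36/7 - 2 = 22/7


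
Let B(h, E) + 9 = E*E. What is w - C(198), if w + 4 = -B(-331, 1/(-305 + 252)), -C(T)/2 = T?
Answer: 1126408/2809 ≈ 401.00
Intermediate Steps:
C(T) = -2*T
B(h, E) = -9 + E² (B(h, E) = -9 + E*E = -9 + E²)
w = 14044/2809 (w = -4 - (-9 + (1/(-305 + 252))²) = -4 - (-9 + (1/(-53))²) = -4 - (-9 + (-1/53)²) = -4 - (-9 + 1/2809) = -4 - 1*(-25280/2809) = -4 + 25280/2809 = 14044/2809 ≈ 4.9996)
w - C(198) = 14044/2809 - (-2)*198 = 14044/2809 - 1*(-396) = 14044/2809 + 396 = 1126408/2809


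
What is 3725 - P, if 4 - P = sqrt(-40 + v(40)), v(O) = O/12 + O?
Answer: 3721 + sqrt(30)/3 ≈ 3722.8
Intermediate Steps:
v(O) = 13*O/12 (v(O) = O*(1/12) + O = O/12 + O = 13*O/12)
P = 4 - sqrt(30)/3 (P = 4 - sqrt(-40 + (13/12)*40) = 4 - sqrt(-40 + 130/3) = 4 - sqrt(10/3) = 4 - sqrt(30)/3 ≈ 2.1743)
3725 - P = 3725 - (4 - sqrt(30)/3) = 3725 + (-4 + sqrt(30)/3) = 3721 + sqrt(30)/3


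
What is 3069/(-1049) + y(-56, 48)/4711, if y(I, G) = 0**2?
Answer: -3069/1049 ≈ -2.9256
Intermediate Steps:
y(I, G) = 0
3069/(-1049) + y(-56, 48)/4711 = 3069/(-1049) + 0/4711 = 3069*(-1/1049) + 0*(1/4711) = -3069/1049 + 0 = -3069/1049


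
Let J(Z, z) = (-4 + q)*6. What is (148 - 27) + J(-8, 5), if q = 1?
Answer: 103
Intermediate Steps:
J(Z, z) = -18 (J(Z, z) = (-4 + 1)*6 = -3*6 = -18)
(148 - 27) + J(-8, 5) = (148 - 27) - 18 = 121 - 18 = 103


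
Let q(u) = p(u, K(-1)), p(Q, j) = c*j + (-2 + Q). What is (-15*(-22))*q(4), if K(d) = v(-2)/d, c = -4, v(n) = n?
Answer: -1980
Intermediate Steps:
K(d) = -2/d
p(Q, j) = -2 + Q - 4*j (p(Q, j) = -4*j + (-2 + Q) = -2 + Q - 4*j)
q(u) = -10 + u (q(u) = -2 + u - (-8)/(-1) = -2 + u - (-8)*(-1) = -2 + u - 4*2 = -2 + u - 8 = -10 + u)
(-15*(-22))*q(4) = (-15*(-22))*(-10 + 4) = 330*(-6) = -1980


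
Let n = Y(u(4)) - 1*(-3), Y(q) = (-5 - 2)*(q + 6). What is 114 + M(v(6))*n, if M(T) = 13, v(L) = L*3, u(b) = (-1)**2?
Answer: -484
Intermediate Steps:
u(b) = 1
v(L) = 3*L
Y(q) = -42 - 7*q (Y(q) = -7*(6 + q) = -42 - 7*q)
n = -46 (n = (-42 - 7*1) - 1*(-3) = (-42 - 7) + 3 = -49 + 3 = -46)
114 + M(v(6))*n = 114 + 13*(-46) = 114 - 598 = -484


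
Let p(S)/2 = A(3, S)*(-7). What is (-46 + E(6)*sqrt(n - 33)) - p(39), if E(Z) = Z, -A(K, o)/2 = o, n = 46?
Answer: -1138 + 6*sqrt(13) ≈ -1116.4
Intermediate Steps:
A(K, o) = -2*o
p(S) = 28*S (p(S) = 2*(-2*S*(-7)) = 2*(14*S) = 28*S)
(-46 + E(6)*sqrt(n - 33)) - p(39) = (-46 + 6*sqrt(46 - 33)) - 28*39 = (-46 + 6*sqrt(13)) - 1*1092 = (-46 + 6*sqrt(13)) - 1092 = -1138 + 6*sqrt(13)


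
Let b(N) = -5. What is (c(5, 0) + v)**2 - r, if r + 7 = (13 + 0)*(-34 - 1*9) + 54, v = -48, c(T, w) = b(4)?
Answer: 3321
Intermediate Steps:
c(T, w) = -5
r = -512 (r = -7 + ((13 + 0)*(-34 - 1*9) + 54) = -7 + (13*(-34 - 9) + 54) = -7 + (13*(-43) + 54) = -7 + (-559 + 54) = -7 - 505 = -512)
(c(5, 0) + v)**2 - r = (-5 - 48)**2 - 1*(-512) = (-53)**2 + 512 = 2809 + 512 = 3321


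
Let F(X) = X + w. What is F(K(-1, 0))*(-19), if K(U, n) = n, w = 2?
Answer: -38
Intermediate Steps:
F(X) = 2 + X (F(X) = X + 2 = 2 + X)
F(K(-1, 0))*(-19) = (2 + 0)*(-19) = 2*(-19) = -38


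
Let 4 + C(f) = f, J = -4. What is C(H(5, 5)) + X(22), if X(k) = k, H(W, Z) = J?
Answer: 14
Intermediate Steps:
H(W, Z) = -4
C(f) = -4 + f
C(H(5, 5)) + X(22) = (-4 - 4) + 22 = -8 + 22 = 14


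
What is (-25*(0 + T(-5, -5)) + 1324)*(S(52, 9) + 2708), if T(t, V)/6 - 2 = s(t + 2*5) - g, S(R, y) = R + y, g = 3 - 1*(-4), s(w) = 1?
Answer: 5327556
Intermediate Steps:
g = 7 (g = 3 + 4 = 7)
T(t, V) = -24 (T(t, V) = 12 + 6*(1 - 1*7) = 12 + 6*(1 - 7) = 12 + 6*(-6) = 12 - 36 = -24)
(-25*(0 + T(-5, -5)) + 1324)*(S(52, 9) + 2708) = (-25*(0 - 24) + 1324)*((52 + 9) + 2708) = (-25*(-24) + 1324)*(61 + 2708) = (600 + 1324)*2769 = 1924*2769 = 5327556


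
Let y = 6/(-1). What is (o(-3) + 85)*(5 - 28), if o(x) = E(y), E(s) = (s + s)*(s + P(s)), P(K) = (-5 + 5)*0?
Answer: -3611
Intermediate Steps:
P(K) = 0 (P(K) = 0*0 = 0)
y = -6 (y = 6*(-1) = -6)
E(s) = 2*s**2 (E(s) = (s + s)*(s + 0) = (2*s)*s = 2*s**2)
o(x) = 72 (o(x) = 2*(-6)**2 = 2*36 = 72)
(o(-3) + 85)*(5 - 28) = (72 + 85)*(5 - 28) = 157*(-23) = -3611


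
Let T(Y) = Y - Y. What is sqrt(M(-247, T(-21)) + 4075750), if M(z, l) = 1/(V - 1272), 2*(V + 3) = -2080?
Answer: sqrt(21842861291435)/2315 ≈ 2018.8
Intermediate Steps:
V = -1043 (V = -3 + (1/2)*(-2080) = -3 - 1040 = -1043)
T(Y) = 0
M(z, l) = -1/2315 (M(z, l) = 1/(-1043 - 1272) = 1/(-2315) = -1/2315)
sqrt(M(-247, T(-21)) + 4075750) = sqrt(-1/2315 + 4075750) = sqrt(9435361249/2315) = sqrt(21842861291435)/2315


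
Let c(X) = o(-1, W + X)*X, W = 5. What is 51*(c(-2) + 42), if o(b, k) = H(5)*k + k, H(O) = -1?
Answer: 2142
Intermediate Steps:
o(b, k) = 0 (o(b, k) = -k + k = 0)
c(X) = 0 (c(X) = 0*X = 0)
51*(c(-2) + 42) = 51*(0 + 42) = 51*42 = 2142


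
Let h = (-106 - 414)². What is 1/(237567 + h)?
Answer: 1/507967 ≈ 1.9686e-6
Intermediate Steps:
h = 270400 (h = (-520)² = 270400)
1/(237567 + h) = 1/(237567 + 270400) = 1/507967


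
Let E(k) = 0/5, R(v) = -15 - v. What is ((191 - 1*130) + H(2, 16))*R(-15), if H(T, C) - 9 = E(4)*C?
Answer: 0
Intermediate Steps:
E(k) = 0 (E(k) = 0*(⅕) = 0)
H(T, C) = 9 (H(T, C) = 9 + 0*C = 9 + 0 = 9)
((191 - 1*130) + H(2, 16))*R(-15) = ((191 - 1*130) + 9)*(-15 - 1*(-15)) = ((191 - 130) + 9)*(-15 + 15) = (61 + 9)*0 = 70*0 = 0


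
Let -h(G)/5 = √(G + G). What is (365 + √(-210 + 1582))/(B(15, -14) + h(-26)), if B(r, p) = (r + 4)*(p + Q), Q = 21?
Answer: 48545/18989 + 1862*√7/18989 + 140*I*√91/18989 + 3650*I*√13/18989 ≈ 2.8159 + 0.76338*I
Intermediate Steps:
B(r, p) = (4 + r)*(21 + p) (B(r, p) = (r + 4)*(p + 21) = (4 + r)*(21 + p))
h(G) = -5*√2*√G (h(G) = -5*√(G + G) = -5*√2*√G)
(365 + √(-210 + 1582))/(B(15, -14) + h(-26)) = (365 + √(-210 + 1582))/((84 + 4*(-14) + 21*15 - 14*15) - 5*√2*√(-26)) = (365 + √1372)/((84 - 56 + 315 - 210) - 5*√2*I*√26) = (365 + 14*√7)/(133 - 10*I*√13)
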